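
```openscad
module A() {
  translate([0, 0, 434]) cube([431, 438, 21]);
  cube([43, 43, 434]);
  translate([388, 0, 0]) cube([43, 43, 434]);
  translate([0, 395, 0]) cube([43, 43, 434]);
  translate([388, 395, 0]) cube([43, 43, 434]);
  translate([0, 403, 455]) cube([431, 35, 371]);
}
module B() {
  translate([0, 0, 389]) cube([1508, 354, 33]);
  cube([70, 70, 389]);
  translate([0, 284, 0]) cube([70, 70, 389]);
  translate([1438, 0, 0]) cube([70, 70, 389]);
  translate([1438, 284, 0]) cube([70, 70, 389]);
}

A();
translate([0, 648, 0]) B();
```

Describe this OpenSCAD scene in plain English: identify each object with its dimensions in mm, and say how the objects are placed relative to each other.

A is a chair. The seat is a 431×438×21 mm slab with its top at z = 455 mm, on four 43×43 mm corner legs (flush with the seat edges, standing on z = 0). A flat backrest 35 mm thick, 371 mm tall, spans the full seat width and rises from the seat top along its +y edge, rear face flush with the rear of the seat.

B is a long wooden bench with a 1508 mm (x) × 354 mm (y) seat, 33 mm thick, its top surface 422 mm above the floor. Four 70 mm square legs at the seat corners, flush with the edges, run from z = 0 to the seat underside.

The bench is on the floor beside the chair on its +y side.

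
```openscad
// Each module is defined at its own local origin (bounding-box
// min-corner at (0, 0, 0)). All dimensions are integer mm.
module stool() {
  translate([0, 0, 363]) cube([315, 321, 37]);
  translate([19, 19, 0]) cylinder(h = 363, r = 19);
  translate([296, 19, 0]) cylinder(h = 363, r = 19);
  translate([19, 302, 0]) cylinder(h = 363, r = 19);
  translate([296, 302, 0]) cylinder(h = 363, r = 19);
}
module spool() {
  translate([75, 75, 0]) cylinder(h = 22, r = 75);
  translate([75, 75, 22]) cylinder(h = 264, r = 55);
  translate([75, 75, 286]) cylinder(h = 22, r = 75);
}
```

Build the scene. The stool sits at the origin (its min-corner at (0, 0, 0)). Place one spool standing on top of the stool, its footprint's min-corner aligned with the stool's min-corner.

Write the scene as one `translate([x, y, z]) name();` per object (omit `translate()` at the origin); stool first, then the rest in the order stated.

stool();
translate([0, 0, 400]) spool();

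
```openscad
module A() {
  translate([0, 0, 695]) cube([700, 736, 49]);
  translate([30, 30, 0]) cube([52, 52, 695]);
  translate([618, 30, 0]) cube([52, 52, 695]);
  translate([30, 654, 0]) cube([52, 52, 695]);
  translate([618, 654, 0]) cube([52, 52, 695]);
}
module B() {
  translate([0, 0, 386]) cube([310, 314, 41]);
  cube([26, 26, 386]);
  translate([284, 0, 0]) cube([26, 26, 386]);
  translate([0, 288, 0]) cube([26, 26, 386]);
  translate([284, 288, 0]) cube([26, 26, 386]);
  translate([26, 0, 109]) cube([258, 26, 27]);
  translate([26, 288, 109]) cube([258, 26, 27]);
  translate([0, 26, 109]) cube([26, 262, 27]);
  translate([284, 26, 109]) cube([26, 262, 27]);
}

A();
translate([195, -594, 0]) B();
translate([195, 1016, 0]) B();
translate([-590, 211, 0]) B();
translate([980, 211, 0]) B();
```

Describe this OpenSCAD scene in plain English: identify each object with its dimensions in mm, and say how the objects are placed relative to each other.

A is a rectangular dining table. The top is 700×736×49 mm with its upper surface at z = 744 mm. It stands on four 52×52 mm square legs, each inset 30 mm from the nearest pair of top edges, running from the floor to the underside of the top.

B is a four-legged stool. The seat is a 310×314×41 mm slab whose top surface is at z = 427 mm; four square legs, each 26×26 mm in cross-section, run from the floor (z = 0) to the underside of the seat, each flush with a corner of the seat. Four stretchers, 26 mm wide and 27 mm tall, connect adjacent legs with their undersides at z = 109 mm, each running between the inner faces of the legs it joins and aligned with the legs' outer faces on the other axis.

Four stools sit around the table at the −y, +y, −x, +x sides.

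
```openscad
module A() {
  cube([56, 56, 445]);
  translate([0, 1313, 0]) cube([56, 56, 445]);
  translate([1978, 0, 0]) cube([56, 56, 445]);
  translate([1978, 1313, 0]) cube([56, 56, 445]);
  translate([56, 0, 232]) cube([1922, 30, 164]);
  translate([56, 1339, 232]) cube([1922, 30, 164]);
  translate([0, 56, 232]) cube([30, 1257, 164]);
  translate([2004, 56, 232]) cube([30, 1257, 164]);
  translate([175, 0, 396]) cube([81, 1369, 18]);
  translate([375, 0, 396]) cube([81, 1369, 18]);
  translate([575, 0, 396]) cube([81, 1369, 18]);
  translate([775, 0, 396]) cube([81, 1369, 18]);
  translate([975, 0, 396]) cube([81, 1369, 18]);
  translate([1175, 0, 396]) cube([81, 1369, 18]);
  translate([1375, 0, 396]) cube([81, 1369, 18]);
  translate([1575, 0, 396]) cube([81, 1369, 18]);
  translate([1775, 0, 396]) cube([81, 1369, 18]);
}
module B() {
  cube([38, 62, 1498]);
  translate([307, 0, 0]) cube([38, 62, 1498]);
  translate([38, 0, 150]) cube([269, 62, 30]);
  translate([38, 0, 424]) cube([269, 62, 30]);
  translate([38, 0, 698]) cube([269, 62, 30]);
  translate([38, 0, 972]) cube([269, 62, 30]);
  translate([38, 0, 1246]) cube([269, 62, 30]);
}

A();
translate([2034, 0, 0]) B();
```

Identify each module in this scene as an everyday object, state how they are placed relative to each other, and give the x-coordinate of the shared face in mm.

The bed frame's +x face and the ladder's −x face are both at x = 2034 mm.

A is a bed frame. B is a ladder. The ladder is against the bed frame's +x side, with their −y faces flush. The x-coordinate of the shared face is 2034 mm.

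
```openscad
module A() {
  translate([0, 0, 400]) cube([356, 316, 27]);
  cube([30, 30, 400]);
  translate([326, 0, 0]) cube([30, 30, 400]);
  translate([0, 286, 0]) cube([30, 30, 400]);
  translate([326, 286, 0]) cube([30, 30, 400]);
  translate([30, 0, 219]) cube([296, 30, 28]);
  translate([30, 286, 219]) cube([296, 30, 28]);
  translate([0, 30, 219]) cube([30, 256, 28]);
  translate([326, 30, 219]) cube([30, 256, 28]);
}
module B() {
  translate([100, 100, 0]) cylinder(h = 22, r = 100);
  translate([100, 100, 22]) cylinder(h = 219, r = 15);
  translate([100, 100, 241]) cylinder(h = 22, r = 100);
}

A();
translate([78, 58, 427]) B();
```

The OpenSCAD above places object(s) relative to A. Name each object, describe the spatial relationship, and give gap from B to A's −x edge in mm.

A is a stool. B is a spool. The spool is on top of the stool, centred. The gap from the spool to the stool's −x edge is 78 mm.

The spool's min-x is at 78; the stool's min-x is 0; gap = 78 mm.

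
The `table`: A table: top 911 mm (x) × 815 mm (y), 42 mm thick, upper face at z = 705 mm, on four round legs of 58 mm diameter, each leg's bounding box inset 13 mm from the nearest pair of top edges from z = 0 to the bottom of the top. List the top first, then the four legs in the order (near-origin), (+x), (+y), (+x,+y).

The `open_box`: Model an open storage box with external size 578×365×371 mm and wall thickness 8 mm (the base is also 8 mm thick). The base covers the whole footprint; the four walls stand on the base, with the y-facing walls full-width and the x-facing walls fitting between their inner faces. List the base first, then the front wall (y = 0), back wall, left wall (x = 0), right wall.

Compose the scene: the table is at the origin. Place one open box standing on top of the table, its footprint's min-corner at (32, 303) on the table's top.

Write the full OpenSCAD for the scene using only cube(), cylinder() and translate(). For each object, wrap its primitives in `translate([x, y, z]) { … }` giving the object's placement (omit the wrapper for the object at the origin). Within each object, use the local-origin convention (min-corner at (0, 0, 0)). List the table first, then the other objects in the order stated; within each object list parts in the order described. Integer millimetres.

translate([0, 0, 663]) cube([911, 815, 42]);
translate([42, 42, 0]) cylinder(h = 663, r = 29);
translate([869, 42, 0]) cylinder(h = 663, r = 29);
translate([42, 773, 0]) cylinder(h = 663, r = 29);
translate([869, 773, 0]) cylinder(h = 663, r = 29);
translate([32, 303, 705]) {
  cube([578, 365, 8]);
  translate([0, 0, 8]) cube([578, 8, 363]);
  translate([0, 357, 8]) cube([578, 8, 363]);
  translate([0, 8, 8]) cube([8, 349, 363]);
  translate([570, 8, 8]) cube([8, 349, 363]);
}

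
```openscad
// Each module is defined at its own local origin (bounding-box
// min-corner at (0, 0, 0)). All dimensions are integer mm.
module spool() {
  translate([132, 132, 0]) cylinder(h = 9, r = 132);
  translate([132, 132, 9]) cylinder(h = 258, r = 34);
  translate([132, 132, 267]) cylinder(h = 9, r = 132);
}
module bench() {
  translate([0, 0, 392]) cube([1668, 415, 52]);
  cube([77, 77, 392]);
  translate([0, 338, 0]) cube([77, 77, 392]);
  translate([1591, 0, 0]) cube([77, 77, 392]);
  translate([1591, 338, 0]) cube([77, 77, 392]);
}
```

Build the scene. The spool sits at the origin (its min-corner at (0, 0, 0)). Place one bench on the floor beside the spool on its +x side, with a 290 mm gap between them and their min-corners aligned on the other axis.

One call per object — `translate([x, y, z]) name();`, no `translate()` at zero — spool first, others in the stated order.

spool();
translate([554, 0, 0]) bench();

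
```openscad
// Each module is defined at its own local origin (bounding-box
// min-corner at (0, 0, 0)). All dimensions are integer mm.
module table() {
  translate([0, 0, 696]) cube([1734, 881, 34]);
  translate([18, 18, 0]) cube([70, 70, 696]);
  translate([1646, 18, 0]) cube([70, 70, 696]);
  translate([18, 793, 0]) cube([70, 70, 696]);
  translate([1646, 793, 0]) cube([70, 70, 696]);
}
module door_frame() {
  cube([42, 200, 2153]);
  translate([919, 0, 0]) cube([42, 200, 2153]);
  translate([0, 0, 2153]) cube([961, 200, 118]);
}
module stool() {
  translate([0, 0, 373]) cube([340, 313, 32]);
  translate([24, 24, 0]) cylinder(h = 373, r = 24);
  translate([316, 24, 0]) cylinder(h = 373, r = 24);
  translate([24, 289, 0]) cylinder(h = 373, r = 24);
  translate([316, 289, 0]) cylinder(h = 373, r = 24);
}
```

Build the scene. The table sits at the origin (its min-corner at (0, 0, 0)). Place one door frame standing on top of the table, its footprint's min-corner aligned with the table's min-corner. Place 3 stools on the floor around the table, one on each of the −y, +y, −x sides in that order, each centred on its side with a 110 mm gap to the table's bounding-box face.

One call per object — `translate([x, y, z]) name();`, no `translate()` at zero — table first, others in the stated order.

table();
translate([0, 0, 730]) door_frame();
translate([697, -423, 0]) stool();
translate([697, 991, 0]) stool();
translate([-450, 284, 0]) stool();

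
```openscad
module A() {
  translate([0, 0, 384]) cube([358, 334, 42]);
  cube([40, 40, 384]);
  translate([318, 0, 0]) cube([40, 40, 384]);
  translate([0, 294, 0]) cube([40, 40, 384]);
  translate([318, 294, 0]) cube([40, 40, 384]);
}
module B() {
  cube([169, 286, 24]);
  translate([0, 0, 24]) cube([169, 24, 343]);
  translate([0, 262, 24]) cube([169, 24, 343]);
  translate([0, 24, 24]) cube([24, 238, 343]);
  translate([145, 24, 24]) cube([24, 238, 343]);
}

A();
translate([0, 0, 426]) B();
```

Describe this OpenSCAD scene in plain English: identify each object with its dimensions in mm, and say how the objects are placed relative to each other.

A is a simple wooden stool: a rectangular seat 358 mm (x) by 334 mm (y), 42 mm thick, top face at z = 426 mm, on four square legs, each 40×40 mm in cross-section. The legs rest on z = 0, each flush with a corner of the seat.

B is an open-topped rectangular box: outside dimensions 169×286×367 mm, with a uniform wall and base thickness of 24 mm. The base is a full 169×286 slab on the floor; four walls sit on top of the base. The front and back walls (the −y and +y sides) span the full width; the two side walls fit between them.

The open box is on top of the stool.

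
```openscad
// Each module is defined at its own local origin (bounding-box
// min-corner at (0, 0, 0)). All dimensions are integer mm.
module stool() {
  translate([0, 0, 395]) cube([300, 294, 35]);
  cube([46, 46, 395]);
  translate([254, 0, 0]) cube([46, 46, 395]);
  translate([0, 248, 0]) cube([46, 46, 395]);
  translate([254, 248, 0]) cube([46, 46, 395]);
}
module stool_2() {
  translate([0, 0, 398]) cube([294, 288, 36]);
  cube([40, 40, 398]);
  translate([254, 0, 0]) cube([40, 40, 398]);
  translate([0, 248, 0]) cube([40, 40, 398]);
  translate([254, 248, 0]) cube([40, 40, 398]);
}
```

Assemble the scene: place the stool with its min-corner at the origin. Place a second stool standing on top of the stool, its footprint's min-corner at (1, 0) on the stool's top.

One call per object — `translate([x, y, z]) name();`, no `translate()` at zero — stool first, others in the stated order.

stool();
translate([1, 0, 430]) stool_2();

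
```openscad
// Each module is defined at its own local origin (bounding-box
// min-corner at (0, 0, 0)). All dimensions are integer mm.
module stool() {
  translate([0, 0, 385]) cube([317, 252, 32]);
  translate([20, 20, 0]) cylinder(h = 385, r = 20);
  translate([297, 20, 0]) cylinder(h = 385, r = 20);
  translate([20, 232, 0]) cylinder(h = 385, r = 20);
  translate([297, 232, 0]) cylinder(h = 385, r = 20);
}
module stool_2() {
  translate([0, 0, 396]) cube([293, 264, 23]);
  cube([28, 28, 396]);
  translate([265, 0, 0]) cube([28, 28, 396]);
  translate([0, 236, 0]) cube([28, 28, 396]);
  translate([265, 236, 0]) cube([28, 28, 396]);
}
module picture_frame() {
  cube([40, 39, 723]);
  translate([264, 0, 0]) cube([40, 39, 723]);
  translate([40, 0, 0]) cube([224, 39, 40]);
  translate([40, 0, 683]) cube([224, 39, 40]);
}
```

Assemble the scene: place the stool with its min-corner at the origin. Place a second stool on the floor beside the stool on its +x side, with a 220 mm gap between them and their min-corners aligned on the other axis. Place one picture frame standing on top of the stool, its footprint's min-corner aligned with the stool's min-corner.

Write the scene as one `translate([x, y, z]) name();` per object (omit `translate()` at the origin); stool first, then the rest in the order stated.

stool();
translate([537, 0, 0]) stool_2();
translate([0, 0, 417]) picture_frame();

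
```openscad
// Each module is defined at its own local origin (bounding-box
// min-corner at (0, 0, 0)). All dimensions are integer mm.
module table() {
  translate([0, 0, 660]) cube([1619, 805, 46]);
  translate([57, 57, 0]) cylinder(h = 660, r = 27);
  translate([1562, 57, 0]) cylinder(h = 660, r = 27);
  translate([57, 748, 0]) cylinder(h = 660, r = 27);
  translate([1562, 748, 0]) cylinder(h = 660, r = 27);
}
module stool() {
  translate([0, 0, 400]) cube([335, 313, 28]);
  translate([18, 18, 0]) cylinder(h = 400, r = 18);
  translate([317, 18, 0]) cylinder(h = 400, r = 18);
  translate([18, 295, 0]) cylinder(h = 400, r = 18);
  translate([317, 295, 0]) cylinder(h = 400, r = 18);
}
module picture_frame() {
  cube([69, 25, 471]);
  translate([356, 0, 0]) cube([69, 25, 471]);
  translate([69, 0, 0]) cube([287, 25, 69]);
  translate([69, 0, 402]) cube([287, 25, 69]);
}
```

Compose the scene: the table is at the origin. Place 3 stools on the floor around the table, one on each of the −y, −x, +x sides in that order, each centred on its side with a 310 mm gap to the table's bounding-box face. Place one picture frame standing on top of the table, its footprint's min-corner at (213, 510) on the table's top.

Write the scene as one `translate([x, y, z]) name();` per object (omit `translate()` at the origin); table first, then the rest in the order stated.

table();
translate([642, -623, 0]) stool();
translate([-645, 246, 0]) stool();
translate([1929, 246, 0]) stool();
translate([213, 510, 706]) picture_frame();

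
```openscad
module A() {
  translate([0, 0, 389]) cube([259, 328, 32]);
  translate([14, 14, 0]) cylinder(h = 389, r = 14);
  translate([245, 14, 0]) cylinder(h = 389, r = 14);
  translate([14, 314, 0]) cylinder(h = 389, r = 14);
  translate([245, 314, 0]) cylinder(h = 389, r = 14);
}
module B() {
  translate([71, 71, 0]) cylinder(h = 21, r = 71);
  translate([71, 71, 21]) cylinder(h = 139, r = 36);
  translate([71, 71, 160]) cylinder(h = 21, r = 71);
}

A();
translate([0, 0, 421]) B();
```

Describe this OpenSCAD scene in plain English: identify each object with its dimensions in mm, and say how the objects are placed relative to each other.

A is a four-legged stool. The seat is a 259×328×32 mm slab whose top surface is at z = 421 mm; four round legs, each 28 mm in diameter, run from the floor (z = 0) to the underside of the seat, each leg's axis is inset half a diameter from the nearest pair of seat edges (so the leg's bounding box is flush with the corner).

B is a spool: two coaxial disc flanges of radius 71 mm and thickness 21 mm, joined by a core cylinder of radius 36 mm and height 139 mm. The lower flange rests on z = 0 and the three cylinders share a vertical axis.

The spool is on top of the stool.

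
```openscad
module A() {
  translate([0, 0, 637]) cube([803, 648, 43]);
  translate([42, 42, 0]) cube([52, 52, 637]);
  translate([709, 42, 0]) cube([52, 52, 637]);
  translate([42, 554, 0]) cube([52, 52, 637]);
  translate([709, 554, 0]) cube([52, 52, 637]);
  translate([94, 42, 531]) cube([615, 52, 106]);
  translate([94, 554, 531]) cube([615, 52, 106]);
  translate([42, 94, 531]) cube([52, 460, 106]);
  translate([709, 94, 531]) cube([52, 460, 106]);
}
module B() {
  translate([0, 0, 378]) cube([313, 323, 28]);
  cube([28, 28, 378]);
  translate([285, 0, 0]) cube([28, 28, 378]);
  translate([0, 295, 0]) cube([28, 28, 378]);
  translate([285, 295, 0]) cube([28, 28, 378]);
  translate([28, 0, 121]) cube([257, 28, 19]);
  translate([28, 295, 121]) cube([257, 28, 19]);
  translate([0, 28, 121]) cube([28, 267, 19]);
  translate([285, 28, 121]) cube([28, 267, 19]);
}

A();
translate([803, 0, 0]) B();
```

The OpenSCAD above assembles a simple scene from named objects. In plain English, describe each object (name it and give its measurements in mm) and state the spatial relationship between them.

A is a table: top 803 mm (x) × 648 mm (y), 43 mm thick, upper face at z = 680 mm, on four 52×52 mm square legs, each inset 42 mm from the nearest pair of top edges, running from z = 0 to the bottom of the top. Four apron rails, 52 mm thick and 106 mm tall, run between adjacent legs with their top edges flush with the underside of the top and their outer faces flush with the legs' outer faces.

B is a simple wooden stool: a rectangular seat 313 mm (x) by 323 mm (y), 28 mm thick, top face at z = 406 mm, on four square legs, each 28×28 mm in cross-section. The legs rest on z = 0, each flush with a corner of the seat. Four stretchers, 28 mm wide and 19 mm tall, connect adjacent legs with their undersides at z = 121 mm, each running between the inner faces of the legs it joins and aligned with the legs' outer faces on the other axis.

The stool is against the table's +x side, with their −y faces flush.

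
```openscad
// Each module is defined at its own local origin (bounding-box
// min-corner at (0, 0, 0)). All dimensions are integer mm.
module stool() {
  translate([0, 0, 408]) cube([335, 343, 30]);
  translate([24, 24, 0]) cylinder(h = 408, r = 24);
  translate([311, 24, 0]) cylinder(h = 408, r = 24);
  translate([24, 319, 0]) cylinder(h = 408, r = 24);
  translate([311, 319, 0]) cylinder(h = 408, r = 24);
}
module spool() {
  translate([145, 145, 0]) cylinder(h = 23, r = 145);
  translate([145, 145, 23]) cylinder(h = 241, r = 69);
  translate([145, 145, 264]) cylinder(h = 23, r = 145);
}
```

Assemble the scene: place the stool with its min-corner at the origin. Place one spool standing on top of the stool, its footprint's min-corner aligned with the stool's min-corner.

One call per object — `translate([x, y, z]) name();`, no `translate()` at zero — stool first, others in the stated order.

stool();
translate([0, 0, 438]) spool();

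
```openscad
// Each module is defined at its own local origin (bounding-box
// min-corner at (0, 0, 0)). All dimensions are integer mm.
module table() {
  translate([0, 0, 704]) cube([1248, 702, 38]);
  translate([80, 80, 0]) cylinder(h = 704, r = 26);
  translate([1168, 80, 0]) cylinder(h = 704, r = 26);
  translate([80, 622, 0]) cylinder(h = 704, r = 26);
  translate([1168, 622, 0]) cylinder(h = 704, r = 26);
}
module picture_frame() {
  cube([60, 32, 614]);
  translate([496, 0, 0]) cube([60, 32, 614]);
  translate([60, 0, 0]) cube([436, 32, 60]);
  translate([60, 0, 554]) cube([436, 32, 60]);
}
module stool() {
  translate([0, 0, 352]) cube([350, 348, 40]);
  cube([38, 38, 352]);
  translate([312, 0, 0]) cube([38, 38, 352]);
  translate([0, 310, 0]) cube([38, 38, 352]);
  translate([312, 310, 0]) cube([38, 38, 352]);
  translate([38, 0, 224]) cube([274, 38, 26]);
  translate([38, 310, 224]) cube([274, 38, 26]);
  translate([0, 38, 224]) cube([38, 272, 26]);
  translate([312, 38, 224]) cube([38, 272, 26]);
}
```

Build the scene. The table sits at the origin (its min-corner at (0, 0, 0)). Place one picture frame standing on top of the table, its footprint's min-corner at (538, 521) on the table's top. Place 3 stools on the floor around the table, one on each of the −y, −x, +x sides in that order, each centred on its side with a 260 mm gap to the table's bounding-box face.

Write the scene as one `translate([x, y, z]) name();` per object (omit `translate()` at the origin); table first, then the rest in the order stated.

table();
translate([538, 521, 742]) picture_frame();
translate([449, -608, 0]) stool();
translate([-610, 177, 0]) stool();
translate([1508, 177, 0]) stool();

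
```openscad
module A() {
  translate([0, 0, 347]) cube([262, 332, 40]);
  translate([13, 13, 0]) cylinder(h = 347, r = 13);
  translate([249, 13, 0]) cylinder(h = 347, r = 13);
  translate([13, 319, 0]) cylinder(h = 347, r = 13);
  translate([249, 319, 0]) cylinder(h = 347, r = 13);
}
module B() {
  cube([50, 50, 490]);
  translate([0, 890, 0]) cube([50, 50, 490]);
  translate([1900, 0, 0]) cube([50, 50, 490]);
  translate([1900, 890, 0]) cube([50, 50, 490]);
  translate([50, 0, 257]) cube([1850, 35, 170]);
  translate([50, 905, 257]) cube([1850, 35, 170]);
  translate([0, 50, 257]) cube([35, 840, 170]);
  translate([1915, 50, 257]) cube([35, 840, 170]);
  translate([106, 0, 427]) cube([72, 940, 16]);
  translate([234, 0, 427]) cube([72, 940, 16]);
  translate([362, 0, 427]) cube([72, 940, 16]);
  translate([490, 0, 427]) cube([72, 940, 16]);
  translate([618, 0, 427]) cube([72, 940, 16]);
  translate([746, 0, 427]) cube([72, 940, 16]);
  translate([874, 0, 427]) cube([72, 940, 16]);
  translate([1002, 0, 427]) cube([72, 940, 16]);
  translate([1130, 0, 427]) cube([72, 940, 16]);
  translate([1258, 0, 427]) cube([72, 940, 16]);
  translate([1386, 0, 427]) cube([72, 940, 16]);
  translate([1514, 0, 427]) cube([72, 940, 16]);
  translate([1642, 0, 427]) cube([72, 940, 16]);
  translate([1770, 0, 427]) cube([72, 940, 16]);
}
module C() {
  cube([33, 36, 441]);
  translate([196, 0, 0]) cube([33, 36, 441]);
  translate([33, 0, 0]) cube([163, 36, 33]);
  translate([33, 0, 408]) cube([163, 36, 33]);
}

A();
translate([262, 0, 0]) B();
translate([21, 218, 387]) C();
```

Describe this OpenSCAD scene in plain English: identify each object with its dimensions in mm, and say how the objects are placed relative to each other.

A is a four-legged stool. The seat is a 262×332×40 mm slab whose top surface is at z = 387 mm; four round legs, each 26 mm in diameter, run from the floor (z = 0) to the underside of the seat, each leg's axis is inset half a diameter from the nearest pair of seat edges (so the leg's bounding box is flush with the corner).

B is a bed frame 1950 mm long (x) by 940 mm wide (y). Four 50×50 mm corner posts, 490 mm tall, at the corners of the footprint. Four rails of 35 mm thickness and 170 mm height run between adjacent posts with their undersides at z = 257 mm, their outer faces flush with the outside of the frame (the two x-running rails run between the posts' inner faces; the two y-running rails run between the posts' inner faces). 14 slats, each 72 mm wide (x) and 16 mm thick, lie across the top of the two x-running rails, running the full 940 mm width of the frame in y; the slats are evenly spaced along x between the inner faces of the end posts with equal gaps (rounded down to the nearest mm) at the −x end and between each pair — any rounding remainder accumulates at the +x end.

C is a picture frame with a 163×375 mm rectangular opening (x by z) and a uniform 33 mm border on every side. Frame depth is 36 mm along y. It is built from two vertical stiles running the full outside height and two horizontal rails spanning the gap between the stiles.

The bed frame is against the stool's +x side, with their −y faces flush. The picture frame is on top of the stool.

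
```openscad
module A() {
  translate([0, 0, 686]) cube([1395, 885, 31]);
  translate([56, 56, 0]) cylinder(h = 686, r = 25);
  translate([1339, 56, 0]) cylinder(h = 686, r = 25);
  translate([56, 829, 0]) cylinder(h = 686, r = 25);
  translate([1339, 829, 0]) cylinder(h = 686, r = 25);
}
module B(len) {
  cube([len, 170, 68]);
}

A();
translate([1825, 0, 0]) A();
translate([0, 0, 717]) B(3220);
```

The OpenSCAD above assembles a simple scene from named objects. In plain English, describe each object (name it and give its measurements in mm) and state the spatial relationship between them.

A is a table: top 1395 mm (x) × 885 mm (y), 31 mm thick, upper face at z = 717 mm, on four round legs of 50 mm diameter, each leg's bounding box inset 31 mm from the nearest pair of top edges, running from z = 0 to the bottom of the top.

B is a rectangular beam 3220 mm long (x), 170 mm deep (y), 68 mm thick (z).

The beam spans the tops of two tables placed 430 mm apart, resting at z = 717 mm.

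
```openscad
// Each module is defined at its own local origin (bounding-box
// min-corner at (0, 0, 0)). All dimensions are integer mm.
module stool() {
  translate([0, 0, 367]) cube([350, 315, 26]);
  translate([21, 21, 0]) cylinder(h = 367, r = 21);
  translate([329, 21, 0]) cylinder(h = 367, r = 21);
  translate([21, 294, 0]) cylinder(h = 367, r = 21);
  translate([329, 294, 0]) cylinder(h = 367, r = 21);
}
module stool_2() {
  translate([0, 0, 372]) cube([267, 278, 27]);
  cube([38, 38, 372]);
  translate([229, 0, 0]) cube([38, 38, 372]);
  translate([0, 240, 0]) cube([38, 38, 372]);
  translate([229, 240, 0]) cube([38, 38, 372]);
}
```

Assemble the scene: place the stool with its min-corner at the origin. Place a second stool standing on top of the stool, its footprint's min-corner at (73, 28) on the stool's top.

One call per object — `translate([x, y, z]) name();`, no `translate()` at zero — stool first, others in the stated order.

stool();
translate([73, 28, 393]) stool_2();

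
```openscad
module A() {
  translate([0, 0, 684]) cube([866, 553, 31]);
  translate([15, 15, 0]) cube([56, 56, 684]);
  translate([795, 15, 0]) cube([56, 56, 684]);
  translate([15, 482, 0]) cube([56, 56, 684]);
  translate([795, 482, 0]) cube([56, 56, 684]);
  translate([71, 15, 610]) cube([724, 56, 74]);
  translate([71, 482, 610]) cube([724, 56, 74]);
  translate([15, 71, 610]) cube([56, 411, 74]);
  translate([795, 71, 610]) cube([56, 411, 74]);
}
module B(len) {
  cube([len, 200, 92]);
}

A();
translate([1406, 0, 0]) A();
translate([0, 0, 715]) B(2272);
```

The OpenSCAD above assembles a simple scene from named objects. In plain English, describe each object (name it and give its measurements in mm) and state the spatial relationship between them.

A is a table: top 866 mm (x) × 553 mm (y), 31 mm thick, upper face at z = 715 mm, on four 56×56 mm square legs, each inset 15 mm from the nearest pair of top edges, running from z = 0 to the bottom of the top. Four apron rails, 56 mm thick and 74 mm tall, run between adjacent legs with their top edges flush with the underside of the top and their outer faces flush with the legs' outer faces.

B is a rectangular beam 2272 mm long (x), 200 mm deep (y), 92 mm thick (z).

The beam spans the tops of two tables placed 540 mm apart, resting at z = 715 mm.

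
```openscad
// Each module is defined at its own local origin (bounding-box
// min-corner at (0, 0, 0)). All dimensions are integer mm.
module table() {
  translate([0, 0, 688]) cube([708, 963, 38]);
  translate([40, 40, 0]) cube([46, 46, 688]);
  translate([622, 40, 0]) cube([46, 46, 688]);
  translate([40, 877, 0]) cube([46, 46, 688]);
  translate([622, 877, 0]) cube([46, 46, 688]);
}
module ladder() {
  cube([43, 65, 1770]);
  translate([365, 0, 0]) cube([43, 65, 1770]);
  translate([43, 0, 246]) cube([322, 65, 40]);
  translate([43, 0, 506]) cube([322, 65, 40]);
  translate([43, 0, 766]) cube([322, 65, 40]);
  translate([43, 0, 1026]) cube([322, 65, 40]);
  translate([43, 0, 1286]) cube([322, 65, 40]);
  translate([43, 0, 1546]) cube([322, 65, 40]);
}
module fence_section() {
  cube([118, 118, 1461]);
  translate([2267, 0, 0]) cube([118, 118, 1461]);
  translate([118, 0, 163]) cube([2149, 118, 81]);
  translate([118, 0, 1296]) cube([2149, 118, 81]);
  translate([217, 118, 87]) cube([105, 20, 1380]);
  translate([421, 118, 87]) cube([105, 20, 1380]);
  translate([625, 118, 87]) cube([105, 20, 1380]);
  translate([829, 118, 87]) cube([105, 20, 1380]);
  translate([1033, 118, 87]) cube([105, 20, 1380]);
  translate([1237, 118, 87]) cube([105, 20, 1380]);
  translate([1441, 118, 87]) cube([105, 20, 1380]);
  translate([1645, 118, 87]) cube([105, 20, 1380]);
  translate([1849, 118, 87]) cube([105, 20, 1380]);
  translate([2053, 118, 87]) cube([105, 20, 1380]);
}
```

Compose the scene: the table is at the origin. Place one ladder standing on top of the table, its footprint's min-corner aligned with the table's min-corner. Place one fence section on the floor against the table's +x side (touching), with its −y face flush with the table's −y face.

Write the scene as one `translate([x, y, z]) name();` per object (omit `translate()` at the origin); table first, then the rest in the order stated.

table();
translate([0, 0, 726]) ladder();
translate([708, 0, 0]) fence_section();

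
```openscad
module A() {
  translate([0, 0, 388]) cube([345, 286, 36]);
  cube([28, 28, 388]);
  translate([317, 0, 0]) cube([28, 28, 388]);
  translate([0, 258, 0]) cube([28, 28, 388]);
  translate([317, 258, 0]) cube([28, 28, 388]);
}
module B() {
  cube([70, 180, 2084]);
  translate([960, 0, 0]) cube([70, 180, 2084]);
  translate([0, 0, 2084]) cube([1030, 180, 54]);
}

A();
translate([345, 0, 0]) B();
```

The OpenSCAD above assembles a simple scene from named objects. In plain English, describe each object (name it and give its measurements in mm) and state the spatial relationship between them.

A is a four-legged stool. The seat is a 345×286×36 mm slab whose top surface is at z = 424 mm; four square legs, each 28×28 mm in cross-section, run from the floor (z = 0) to the underside of the seat, each flush with a corner of the seat.

B is a rectangular door frame: two vertical jambs of 70×180 mm section, 2084 mm tall, with a clear opening 890 mm wide between their inner faces. A header 54 mm tall and 180 mm deep lies on top of the jambs and spans the full outside width.

The door frame is against the stool's +x side, with their −y faces flush.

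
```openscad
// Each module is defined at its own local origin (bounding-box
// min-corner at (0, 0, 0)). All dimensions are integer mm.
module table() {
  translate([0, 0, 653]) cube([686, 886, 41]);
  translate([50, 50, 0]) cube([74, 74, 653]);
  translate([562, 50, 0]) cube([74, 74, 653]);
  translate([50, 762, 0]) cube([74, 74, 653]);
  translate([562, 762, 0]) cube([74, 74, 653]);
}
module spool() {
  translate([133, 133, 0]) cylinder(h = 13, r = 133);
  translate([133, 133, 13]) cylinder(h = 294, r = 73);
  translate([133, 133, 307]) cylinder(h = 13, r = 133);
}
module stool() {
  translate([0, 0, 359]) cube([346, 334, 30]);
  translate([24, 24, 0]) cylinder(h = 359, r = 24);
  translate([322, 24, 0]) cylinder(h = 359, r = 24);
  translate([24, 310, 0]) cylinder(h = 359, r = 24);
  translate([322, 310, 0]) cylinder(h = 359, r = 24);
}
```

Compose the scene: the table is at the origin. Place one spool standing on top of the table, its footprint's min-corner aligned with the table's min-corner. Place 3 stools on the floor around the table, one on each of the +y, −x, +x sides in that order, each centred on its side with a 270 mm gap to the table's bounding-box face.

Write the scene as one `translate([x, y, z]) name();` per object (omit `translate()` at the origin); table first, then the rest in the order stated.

table();
translate([0, 0, 694]) spool();
translate([170, 1156, 0]) stool();
translate([-616, 276, 0]) stool();
translate([956, 276, 0]) stool();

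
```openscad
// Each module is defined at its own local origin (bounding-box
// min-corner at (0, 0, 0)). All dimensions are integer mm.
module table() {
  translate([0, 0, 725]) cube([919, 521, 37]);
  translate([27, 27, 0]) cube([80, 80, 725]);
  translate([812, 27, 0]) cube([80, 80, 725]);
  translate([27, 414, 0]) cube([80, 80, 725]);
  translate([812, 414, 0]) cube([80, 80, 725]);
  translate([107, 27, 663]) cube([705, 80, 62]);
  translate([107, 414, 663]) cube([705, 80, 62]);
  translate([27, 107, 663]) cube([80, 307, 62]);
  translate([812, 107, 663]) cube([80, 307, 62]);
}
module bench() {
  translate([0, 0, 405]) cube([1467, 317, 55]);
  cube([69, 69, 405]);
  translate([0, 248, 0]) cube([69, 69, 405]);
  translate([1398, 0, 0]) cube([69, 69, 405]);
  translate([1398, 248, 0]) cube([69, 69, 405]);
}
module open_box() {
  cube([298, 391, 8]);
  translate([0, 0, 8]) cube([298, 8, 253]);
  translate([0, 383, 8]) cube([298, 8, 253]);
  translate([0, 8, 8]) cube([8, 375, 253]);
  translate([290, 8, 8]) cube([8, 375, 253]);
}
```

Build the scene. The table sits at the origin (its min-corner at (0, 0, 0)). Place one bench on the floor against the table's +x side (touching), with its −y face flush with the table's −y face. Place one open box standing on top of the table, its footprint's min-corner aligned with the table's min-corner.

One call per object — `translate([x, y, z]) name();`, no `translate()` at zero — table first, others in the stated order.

table();
translate([919, 0, 0]) bench();
translate([0, 0, 762]) open_box();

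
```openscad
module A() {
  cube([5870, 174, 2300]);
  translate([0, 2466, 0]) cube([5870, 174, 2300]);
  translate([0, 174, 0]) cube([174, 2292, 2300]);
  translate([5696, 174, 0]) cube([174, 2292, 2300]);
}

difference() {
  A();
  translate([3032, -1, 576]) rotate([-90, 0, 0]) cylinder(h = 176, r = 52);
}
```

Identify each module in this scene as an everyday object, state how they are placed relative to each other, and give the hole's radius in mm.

A is a house frame. The house frame has a circular hole through its front wall. The hole's radius is 52 mm.

The subtracted cylinder has r = 52 mm.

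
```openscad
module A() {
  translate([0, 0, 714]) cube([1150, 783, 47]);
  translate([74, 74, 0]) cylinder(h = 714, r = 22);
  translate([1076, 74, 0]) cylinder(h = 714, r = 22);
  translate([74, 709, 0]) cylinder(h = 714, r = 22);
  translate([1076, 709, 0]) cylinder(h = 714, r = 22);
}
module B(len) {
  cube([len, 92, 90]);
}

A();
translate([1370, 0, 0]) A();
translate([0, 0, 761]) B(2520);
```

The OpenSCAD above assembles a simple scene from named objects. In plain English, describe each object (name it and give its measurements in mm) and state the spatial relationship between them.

A is a table: top 1150 mm (x) × 783 mm (y), 47 mm thick, upper face at z = 761 mm, on four round legs of 44 mm diameter, each leg's bounding box inset 52 mm from the nearest pair of top edges, running from z = 0 to the bottom of the top.

B is a rectangular beam 2520 mm long (x), 92 mm deep (y), 90 mm thick (z).

The beam spans the tops of two tables placed 220 mm apart, resting at z = 761 mm.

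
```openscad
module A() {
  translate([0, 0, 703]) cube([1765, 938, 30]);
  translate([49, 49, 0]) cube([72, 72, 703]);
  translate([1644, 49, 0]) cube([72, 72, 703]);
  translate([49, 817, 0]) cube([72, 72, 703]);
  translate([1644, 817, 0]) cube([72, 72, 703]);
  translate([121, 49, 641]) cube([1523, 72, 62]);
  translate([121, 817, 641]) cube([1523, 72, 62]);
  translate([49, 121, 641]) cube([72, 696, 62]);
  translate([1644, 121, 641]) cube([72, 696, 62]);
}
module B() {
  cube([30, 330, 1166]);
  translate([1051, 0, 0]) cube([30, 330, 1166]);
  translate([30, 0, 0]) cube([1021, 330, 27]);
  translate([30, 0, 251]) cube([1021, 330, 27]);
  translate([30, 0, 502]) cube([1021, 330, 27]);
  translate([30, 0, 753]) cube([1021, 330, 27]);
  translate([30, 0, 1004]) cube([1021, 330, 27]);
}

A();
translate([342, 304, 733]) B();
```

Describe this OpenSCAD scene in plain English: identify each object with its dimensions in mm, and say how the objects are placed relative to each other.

A is a table: top 1765 mm (x) × 938 mm (y), 30 mm thick, upper face at z = 733 mm, on four 72×72 mm square legs, each inset 49 mm from the nearest pair of top edges, running from z = 0 to the bottom of the top. Four apron rails, 72 mm thick and 62 mm tall, run between adjacent legs with their top edges flush with the underside of the top and their outer faces flush with the legs' outer faces.

B is a bookshelf 1081 mm wide overall, 330 mm deep and 1166 mm tall. The two sides are 30 mm thick vertical panels. 5 horizontal shelves of 27 mm thickness span between the inner faces of the sides; the lowest shelf sits on the floor and shelves are stacked with a clear vertical gap of 224 mm between each pair.

The bookshelf is on top of the table, centred.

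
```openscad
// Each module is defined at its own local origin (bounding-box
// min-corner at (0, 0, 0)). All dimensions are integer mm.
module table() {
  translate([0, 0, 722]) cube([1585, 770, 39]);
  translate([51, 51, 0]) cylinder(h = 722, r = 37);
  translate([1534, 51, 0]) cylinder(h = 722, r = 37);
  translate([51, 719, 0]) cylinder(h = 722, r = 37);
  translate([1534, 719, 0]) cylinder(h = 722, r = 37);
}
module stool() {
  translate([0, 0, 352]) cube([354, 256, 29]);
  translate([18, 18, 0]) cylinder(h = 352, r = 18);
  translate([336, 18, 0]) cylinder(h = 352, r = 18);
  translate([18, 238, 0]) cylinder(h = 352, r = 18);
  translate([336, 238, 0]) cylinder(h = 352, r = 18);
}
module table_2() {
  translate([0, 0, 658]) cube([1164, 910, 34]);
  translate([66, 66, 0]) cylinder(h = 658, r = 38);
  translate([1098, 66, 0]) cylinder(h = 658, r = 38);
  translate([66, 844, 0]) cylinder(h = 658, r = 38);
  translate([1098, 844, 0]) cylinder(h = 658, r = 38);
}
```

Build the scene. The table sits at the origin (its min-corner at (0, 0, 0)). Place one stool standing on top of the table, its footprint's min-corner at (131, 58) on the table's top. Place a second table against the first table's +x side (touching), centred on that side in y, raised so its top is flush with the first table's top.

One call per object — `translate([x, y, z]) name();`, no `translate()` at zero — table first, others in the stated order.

table();
translate([131, 58, 761]) stool();
translate([1585, -70, 69]) table_2();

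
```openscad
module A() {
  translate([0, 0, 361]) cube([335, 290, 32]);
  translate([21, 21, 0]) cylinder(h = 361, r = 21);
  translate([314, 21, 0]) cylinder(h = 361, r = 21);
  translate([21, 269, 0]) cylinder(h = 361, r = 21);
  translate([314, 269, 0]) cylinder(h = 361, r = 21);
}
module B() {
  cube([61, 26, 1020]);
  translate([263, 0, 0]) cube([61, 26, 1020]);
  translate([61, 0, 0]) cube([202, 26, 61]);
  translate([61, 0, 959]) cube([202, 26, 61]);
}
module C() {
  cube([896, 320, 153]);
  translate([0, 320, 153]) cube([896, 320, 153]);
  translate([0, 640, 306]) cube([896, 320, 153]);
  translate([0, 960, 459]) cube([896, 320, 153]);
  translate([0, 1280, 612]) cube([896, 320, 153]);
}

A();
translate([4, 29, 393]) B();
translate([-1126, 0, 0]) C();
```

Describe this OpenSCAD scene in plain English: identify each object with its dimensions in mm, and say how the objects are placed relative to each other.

A is a simple wooden stool: a rectangular seat 335 mm (x) by 290 mm (y), 32 mm thick, top face at z = 393 mm, on four round legs, each 42 mm in diameter. The legs rest on z = 0, each leg's axis is inset half a diameter from the nearest pair of seat edges (so the leg's bounding box is flush with the corner).

B is a rectangular picture frame lying in the x–z plane (depth along y). The opening is 202 mm wide (x) by 898 mm tall (z), surrounded by a border 61 mm wide on all four sides. The frame is 26 mm deep and is made of two full-height vertical stiles with two horizontal rails fitted between them.

C is a straight staircase of 5 solid steps. Each step is 896 mm wide (x), 320 mm deep (y, the going) and 153 mm tall (the rise). The first step rests on the floor; each subsequent step sits one going further in +y and one rise higher in +z, directly behind and above the previous step with no overlap.

The picture frame is on top of the stool. The staircase is on the floor beside the stool on its −x side.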